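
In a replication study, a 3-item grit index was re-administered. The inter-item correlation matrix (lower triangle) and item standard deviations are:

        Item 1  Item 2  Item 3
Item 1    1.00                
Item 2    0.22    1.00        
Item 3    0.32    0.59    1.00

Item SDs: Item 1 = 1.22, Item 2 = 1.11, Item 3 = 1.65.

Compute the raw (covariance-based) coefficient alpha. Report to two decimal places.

coefficient alpha = 0.64

Σσ²ᵢ = 1.22² + 1.11² + 1.65² = 5.4430
Covariances σ_ij = r_ij · s_i · s_j:
  σ(Item 1,Item 2) = 0.22 × 1.22 × 1.11 = 0.2979
  σ(Item 1,Item 3) = 0.32 × 1.22 × 1.65 = 0.6442
  σ(Item 2,Item 3) = 0.59 × 1.11 × 1.65 = 1.0806
σ²_T = Σσ²ᵢ + 2·Σσ_ij = 5.4430 + 2 × 2.0227 = 9.4884
α = (3/2)·(1 − 5.4430/9.4884) = 0.64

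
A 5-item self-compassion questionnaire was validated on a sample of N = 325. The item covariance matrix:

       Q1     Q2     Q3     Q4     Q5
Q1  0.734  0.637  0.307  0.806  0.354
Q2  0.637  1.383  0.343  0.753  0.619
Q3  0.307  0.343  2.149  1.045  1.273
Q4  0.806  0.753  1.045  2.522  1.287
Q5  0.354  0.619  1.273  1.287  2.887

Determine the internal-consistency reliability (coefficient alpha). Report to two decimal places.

α = 0.76

sum of item variances = 0.734 + 1.383 + 2.149 + 2.522 + 2.887 = 9.675
Σ_{i<j} σ_ij = 7.424
total variance = 9.675 + 2 × 7.424 = 24.523
α = (k/(k−1))·(1 − sum of item variances/total variance) = (5/4)·(1 − 9.675/24.523) = 0.76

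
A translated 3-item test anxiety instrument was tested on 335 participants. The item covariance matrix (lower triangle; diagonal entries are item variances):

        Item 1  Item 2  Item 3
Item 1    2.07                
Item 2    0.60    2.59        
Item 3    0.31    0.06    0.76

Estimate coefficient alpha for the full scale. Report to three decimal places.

Σσ²ᵢ = 2.07 + 2.59 + 0.76 = 5.42
Sum of off-diagonal covariances = 0.97
σ²_T = 5.42 + 2 × 0.97 = 7.36
α = (k/(k−1))·(1 − Σσ²ᵢ/σ²_T) = (3/2)·(1 − 5.42/7.36) = 0.395

coefficient alpha = 0.395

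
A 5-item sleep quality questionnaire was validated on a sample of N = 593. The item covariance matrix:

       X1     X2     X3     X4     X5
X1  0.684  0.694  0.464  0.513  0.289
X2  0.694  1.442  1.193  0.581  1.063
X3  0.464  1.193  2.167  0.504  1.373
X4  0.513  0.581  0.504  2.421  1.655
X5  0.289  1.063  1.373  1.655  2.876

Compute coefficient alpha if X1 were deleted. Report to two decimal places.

Remaining items: X2, X3, X4, X5 (k = 4).
Σσᵢ² = 1.442 + 2.167 + 2.421 + 2.876 = 8.906
σ²_total = 8.906 + 2 × 6.369 = 21.644
α (item deleted) = (4/3)·(1 − 8.906/21.644) = 0.78

α = 0.78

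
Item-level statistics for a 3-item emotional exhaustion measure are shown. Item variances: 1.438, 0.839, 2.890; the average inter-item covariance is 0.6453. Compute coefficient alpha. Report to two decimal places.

α = 0.64

Σσ²ᵢ = 1.438 + 0.839 + 2.890 = 5.167
Sum of the 3 distinct covariances = 3 × 0.6453 = 1.9359
σ²_T = Σσ²ᵢ + 2·Σcov = 5.167 + 2 × 1.9359 = 9.0388
α = (3/2)·(1 − 5.167/9.0388) = 0.64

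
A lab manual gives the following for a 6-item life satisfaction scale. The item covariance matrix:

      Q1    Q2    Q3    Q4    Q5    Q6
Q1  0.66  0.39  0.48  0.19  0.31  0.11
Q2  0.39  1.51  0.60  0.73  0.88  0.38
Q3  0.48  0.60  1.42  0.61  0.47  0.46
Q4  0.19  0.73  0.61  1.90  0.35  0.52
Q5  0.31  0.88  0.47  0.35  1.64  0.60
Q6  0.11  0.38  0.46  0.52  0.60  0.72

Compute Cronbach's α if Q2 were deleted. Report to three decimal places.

Remaining items: Q1, Q3, Q4, Q5, Q6 (k = 5).
sum of item variances = 0.66 + 1.42 + 1.90 + 1.64 + 0.72 = 6.34
σ²_total = 6.34 + 2 × 4.10 = 14.54
α (item deleted) = (5/4)·(1 − 6.34/14.54) = 0.705

α = 0.705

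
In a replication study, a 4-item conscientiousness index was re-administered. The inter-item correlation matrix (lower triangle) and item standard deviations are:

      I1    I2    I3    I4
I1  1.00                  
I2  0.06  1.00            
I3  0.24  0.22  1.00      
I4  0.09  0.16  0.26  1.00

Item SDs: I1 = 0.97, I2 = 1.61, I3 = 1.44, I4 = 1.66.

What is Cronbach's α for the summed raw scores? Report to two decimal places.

Σσ²ᵢ = 0.97² + 1.61² + 1.44² + 1.66² = 8.3622
Covariances σ_ij = r_ij · s_i · s_j:
  σ(I1,I2) = 0.06 × 0.97 × 1.61 = 0.0937
  σ(I1,I3) = 0.24 × 0.97 × 1.44 = 0.3352
  σ(I1,I4) = 0.09 × 0.97 × 1.66 = 0.1449
  σ(I2,I3) = 0.22 × 1.61 × 1.44 = 0.5100
  σ(I2,I4) = 0.16 × 1.61 × 1.66 = 0.4276
  σ(I3,I4) = 0.26 × 1.44 × 1.66 = 0.6215
σ²_T = Σσ²ᵢ + 2·Σσ_ij = 8.3622 + 2 × 2.1329 = 12.6280
α = (4/3)·(1 − 8.3622/12.6280) = 0.45

Cronbach's α = 0.45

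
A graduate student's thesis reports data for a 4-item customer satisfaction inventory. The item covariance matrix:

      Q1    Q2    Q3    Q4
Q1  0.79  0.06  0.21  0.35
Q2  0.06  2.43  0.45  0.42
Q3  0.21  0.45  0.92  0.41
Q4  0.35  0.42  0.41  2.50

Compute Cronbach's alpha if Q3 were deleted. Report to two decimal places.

Remaining items: Q1, Q2, Q4 (k = 3).
sum of item variances = 0.79 + 2.43 + 2.50 = 5.72
σ²_total = 5.72 + 2 × 0.83 = 7.38
α (item deleted) = (3/2)·(1 − 5.72/7.38) = 0.34

α = 0.34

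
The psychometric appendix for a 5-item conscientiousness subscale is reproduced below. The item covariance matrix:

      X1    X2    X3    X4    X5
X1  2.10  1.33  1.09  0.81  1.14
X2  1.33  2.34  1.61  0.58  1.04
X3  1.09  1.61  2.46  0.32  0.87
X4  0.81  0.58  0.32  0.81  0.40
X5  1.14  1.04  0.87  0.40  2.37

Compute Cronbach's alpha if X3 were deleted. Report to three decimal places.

Remaining items: X1, X2, X4, X5 (k = 4).
Σσ²ᵢ = 2.10 + 2.34 + 0.81 + 2.37 = 7.62
Var(T) = 7.62 + 2 × 5.30 = 18.22
α (item deleted) = (4/3)·(1 − 7.62/18.22) = 0.776

Cronbach's alpha = 0.776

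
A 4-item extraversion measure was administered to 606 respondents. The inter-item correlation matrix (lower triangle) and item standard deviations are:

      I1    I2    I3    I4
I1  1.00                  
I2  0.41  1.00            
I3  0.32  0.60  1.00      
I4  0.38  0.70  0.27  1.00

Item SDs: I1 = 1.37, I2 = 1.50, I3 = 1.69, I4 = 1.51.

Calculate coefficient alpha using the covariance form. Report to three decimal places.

Σσ²ᵢ = 1.37² + 1.50² + 1.69² + 1.51² = 9.2631
Covariances σ_ij = r_ij · s_i · s_j:
  σ(I1,I2) = 0.41 × 1.37 × 1.50 = 0.8425
  σ(I1,I3) = 0.32 × 1.37 × 1.69 = 0.7409
  σ(I1,I4) = 0.38 × 1.37 × 1.51 = 0.7861
  σ(I2,I3) = 0.60 × 1.50 × 1.69 = 1.5210
  σ(I2,I4) = 0.70 × 1.50 × 1.51 = 1.5855
  σ(I3,I4) = 0.27 × 1.69 × 1.51 = 0.6890
σ²_T = Σσ²ᵢ + 2·Σσ_ij = 9.2631 + 2 × 6.1650 = 21.5931
α = (4/3)·(1 − 9.2631/21.5931) = 0.761

coefficient alpha = 0.761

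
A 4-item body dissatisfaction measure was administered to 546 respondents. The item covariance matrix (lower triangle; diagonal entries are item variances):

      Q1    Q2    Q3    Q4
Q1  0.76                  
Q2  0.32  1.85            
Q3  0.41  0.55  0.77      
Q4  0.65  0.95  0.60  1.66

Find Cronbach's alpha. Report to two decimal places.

Σσᵢ² = 0.76 + 1.85 + 0.77 + 1.66 = 5.04
Sum of off-diagonal covariances = 3.48
Var(T) = 5.04 + 2 × 3.48 = 12.00
α = (k/(k−1))·(1 − Σσᵢ²/Var(T)) = (4/3)·(1 − 5.04/12.00) = 0.77

Cronbach's alpha = 0.77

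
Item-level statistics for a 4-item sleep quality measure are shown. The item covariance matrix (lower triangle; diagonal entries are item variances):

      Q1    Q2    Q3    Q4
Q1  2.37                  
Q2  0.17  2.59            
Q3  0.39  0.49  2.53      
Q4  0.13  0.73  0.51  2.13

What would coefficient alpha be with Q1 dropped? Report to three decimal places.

α = 0.485

Remaining items: Q2, Q3, Q4 (k = 3).
sum of item variances = 2.59 + 2.53 + 2.13 = 7.25
σ²_T = 7.25 + 2 × 1.73 = 10.71
α (item deleted) = (3/2)·(1 − 7.25/10.71) = 0.485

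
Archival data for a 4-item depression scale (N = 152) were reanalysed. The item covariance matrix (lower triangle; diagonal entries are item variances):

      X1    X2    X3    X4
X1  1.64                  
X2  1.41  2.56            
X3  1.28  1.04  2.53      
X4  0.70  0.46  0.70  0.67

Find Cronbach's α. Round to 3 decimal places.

Cronbach's α = 0.802

Σσᵢ² = 1.64 + 2.56 + 2.53 + 0.67 = 7.40
Σ_{i<j} σ_ij = 5.59
Var(T) = 7.40 + 2 × 5.59 = 18.58
α = (k/(k−1))·(1 − Σσᵢ²/Var(T)) = (4/3)·(1 − 7.40/18.58) = 0.802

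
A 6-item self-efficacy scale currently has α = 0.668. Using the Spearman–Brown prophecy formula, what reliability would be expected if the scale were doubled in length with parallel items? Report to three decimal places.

predicted reliability = 0.801

Length factor m = 2
α' = m·α / (1 + (m−1)·α)
   = 2 × 0.668 / (1 + (2 − 1) × 0.668)
   = 1.3360 / 1.6680 = 0.801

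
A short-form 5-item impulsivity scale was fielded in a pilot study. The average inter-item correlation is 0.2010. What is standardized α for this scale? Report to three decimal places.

Standardized α = k·r̄ / (1 + (k−1)·r̄) = 5 × 0.2010 / (1 + 4 × 0.2010)
  = 1.0050 / 1.8040 = 0.557

standardized α = 0.557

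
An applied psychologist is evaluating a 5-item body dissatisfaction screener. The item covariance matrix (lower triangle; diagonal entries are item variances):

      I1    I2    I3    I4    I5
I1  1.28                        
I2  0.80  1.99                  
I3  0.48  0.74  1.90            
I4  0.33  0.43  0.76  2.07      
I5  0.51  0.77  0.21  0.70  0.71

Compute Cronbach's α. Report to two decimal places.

α = 0.74

sum of item variances = 1.28 + 1.99 + 1.90 + 2.07 + 0.71 = 7.95
Σ_{i<j} σ_ij = 5.73
σ²_T = 7.95 + 2 × 5.73 = 19.41
α = (k/(k−1))·(1 − sum of item variances/σ²_T) = (5/4)·(1 − 7.95/19.41) = 0.74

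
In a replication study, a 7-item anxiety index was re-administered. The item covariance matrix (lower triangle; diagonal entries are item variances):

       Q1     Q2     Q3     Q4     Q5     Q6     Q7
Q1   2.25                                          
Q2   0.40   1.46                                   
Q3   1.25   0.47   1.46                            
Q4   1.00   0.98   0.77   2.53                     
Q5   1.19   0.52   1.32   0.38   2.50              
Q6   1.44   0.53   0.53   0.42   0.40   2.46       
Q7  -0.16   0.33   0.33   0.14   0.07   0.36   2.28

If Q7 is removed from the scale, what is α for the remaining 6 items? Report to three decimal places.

α = 0.776

Remaining items: Q1, Q2, Q3, Q4, Q5, Q6 (k = 6).
Σσ²ᵢ = 2.25 + 1.46 + 1.46 + 2.53 + 2.50 + 2.46 = 12.66
Var(T) = 12.66 + 2 × 11.60 = 35.86
α (item deleted) = (6/5)·(1 − 12.66/35.86) = 0.776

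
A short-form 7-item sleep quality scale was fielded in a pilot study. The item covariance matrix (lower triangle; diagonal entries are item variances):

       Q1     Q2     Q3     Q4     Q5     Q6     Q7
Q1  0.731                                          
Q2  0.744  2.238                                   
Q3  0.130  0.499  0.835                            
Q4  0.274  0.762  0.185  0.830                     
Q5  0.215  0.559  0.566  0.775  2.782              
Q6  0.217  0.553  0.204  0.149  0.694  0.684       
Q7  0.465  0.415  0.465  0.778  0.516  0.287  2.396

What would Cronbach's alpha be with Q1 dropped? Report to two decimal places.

Remaining items: Q2, Q3, Q4, Q5, Q6, Q7 (k = 6).
sum of item variances = 2.238 + 0.835 + 0.830 + 2.782 + 0.684 + 2.396 = 9.765
σ²_T = 9.765 + 2 × 7.407 = 24.579
α (item deleted) = (6/5)·(1 − 9.765/24.579) = 0.72

Cronbach's alpha = 0.72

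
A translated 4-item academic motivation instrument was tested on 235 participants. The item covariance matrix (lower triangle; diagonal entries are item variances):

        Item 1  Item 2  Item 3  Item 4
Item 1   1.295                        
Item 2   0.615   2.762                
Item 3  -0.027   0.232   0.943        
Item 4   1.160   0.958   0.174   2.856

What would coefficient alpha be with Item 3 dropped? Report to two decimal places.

coefficient alpha = 0.66

Remaining items: Item 1, Item 2, Item 4 (k = 3).
Σσᵢ² = 1.295 + 2.762 + 2.856 = 6.913
σ²_T = 6.913 + 2 × 2.733 = 12.379
α (item deleted) = (3/2)·(1 − 6.913/12.379) = 0.66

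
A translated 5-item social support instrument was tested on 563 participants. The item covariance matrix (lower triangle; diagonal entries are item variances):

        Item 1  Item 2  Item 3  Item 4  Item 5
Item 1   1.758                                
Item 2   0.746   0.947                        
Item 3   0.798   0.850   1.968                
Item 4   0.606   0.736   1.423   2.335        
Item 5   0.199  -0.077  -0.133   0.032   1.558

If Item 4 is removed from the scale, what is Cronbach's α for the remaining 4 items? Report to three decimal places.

α = 0.578

Remaining items: Item 1, Item 2, Item 3, Item 5 (k = 4).
ΣVar(i) = 1.758 + 0.947 + 1.968 + 1.558 = 6.231
total variance = 6.231 + 2 × 2.383 = 10.997
α (item deleted) = (4/3)·(1 − 6.231/10.997) = 0.578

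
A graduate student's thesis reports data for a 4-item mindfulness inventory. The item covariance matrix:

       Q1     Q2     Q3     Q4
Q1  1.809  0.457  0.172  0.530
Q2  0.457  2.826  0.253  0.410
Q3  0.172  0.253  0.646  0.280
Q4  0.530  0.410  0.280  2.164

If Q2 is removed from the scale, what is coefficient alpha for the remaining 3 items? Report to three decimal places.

Remaining items: Q1, Q3, Q4 (k = 3).
ΣVar(i) = 1.809 + 0.646 + 2.164 = 4.619
total variance = 4.619 + 2 × 0.982 = 6.583
α (item deleted) = (3/2)·(1 − 4.619/6.583) = 0.448

α = 0.448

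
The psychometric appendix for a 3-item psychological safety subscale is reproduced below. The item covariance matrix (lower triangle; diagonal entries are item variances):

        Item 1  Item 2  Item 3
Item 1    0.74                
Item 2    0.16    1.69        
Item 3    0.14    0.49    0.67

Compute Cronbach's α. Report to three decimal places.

α = 0.506

ΣVar(i) = 0.74 + 1.69 + 0.67 = 3.10
Sum of the distinct covariances = 0.79
σ²_T = 3.10 + 2 × 0.79 = 4.68
α = (k/(k−1))·(1 − ΣVar(i)/σ²_T) = (3/2)·(1 − 3.10/4.68) = 0.506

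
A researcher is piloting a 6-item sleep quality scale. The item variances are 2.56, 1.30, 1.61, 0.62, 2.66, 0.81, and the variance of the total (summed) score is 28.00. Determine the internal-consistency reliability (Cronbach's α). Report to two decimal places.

α = 0.79

ΣVar(i) = 2.56 + 1.30 + 1.61 + 0.62 + 2.66 + 0.81 = 9.56
α = (k/(k−1))·(1 − ΣVar(i)/total variance) = (6/5)·(1 − 9.56/28.00) = 0.79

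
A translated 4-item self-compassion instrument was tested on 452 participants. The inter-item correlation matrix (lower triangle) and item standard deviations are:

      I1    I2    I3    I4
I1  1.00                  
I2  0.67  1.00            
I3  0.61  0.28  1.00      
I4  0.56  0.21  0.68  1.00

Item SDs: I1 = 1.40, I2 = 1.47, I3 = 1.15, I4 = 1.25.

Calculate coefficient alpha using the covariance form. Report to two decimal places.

Σσ²ᵢ = 1.40² + 1.47² + 1.15² + 1.25² = 7.0059
Covariances σ_ij = r_ij · s_i · s_j:
  σ(I1,I2) = 0.67 × 1.40 × 1.47 = 1.3789
  σ(I1,I3) = 0.61 × 1.40 × 1.15 = 0.9821
  σ(I1,I4) = 0.56 × 1.40 × 1.25 = 0.9800
  σ(I2,I3) = 0.28 × 1.47 × 1.15 = 0.4733
  σ(I2,I4) = 0.21 × 1.47 × 1.25 = 0.3859
  σ(I3,I4) = 0.68 × 1.15 × 1.25 = 0.9775
σ²_T = Σσ²ᵢ + 2·Σσ_ij = 7.0059 + 2 × 5.1777 = 17.3613
α = (4/3)·(1 − 7.0059/17.3613) = 0.80

α = 0.80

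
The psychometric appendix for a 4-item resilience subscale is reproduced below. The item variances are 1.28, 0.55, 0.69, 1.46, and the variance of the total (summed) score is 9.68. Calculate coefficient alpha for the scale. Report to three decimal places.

coefficient alpha = 0.785

ΣVar(i) = 1.28 + 0.55 + 0.69 + 1.46 = 3.98
α = (k/(k−1))·(1 − ΣVar(i)/Var(T)) = (4/3)·(1 − 3.98/9.68) = 0.785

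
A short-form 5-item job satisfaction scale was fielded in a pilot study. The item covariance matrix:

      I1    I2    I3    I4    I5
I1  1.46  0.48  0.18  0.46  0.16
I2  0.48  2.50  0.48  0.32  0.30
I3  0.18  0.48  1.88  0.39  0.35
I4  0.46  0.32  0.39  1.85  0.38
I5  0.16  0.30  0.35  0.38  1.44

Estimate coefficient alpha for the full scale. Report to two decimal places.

Σσᵢ² = 1.46 + 2.50 + 1.88 + 1.85 + 1.44 = 9.13
Sum of off-diagonal covariances = 3.50
total variance = 9.13 + 2 × 3.50 = 16.13
α = (k/(k−1))·(1 − Σσᵢ²/total variance) = (5/4)·(1 − 9.13/16.13) = 0.54

α = 0.54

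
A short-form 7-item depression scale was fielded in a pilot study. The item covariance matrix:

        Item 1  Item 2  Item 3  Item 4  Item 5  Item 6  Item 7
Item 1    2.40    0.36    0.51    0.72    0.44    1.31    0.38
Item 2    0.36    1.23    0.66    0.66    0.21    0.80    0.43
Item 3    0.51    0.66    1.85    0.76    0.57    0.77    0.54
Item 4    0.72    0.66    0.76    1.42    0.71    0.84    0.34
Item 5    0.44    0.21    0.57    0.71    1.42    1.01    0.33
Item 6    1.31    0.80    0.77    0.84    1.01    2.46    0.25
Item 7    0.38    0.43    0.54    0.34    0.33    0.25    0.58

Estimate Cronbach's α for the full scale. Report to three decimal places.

α = 0.804

Σσ²ᵢ = 2.40 + 1.23 + 1.85 + 1.42 + 1.42 + 2.46 + 0.58 = 11.36
Σ_{i<j} σ_ij = 12.60
Var(T) = 11.36 + 2 × 12.60 = 36.56
α = (k/(k−1))·(1 − Σσ²ᵢ/Var(T)) = (7/6)·(1 − 11.36/36.56) = 0.804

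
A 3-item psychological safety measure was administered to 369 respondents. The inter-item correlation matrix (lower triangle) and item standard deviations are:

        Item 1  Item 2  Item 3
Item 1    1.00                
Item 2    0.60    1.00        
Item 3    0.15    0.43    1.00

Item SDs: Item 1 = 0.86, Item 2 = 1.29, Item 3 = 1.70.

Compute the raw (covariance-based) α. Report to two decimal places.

α = 0.61

Σσ²ᵢ = 0.86² + 1.29² + 1.70² = 5.2937
Covariances σ_ij = r_ij · s_i · s_j:
  σ(Item 1,Item 2) = 0.60 × 0.86 × 1.29 = 0.6656
  σ(Item 1,Item 3) = 0.15 × 0.86 × 1.70 = 0.2193
  σ(Item 2,Item 3) = 0.43 × 1.29 × 1.70 = 0.9430
σ²_T = Σσ²ᵢ + 2·Σσ_ij = 5.2937 + 2 × 1.8279 = 8.9495
α = (3/2)·(1 − 5.2937/8.9495) = 0.61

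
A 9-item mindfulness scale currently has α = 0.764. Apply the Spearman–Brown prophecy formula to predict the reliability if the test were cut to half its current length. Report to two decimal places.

predicted reliability = 0.62

Length factor m = 1/2
α' = m·α / (1 − (1−m)·α)
   = 1/2 × 0.764 / (1 − (1 − 1/2) × 0.764)
   = 0.3820 / 0.6180 = 0.62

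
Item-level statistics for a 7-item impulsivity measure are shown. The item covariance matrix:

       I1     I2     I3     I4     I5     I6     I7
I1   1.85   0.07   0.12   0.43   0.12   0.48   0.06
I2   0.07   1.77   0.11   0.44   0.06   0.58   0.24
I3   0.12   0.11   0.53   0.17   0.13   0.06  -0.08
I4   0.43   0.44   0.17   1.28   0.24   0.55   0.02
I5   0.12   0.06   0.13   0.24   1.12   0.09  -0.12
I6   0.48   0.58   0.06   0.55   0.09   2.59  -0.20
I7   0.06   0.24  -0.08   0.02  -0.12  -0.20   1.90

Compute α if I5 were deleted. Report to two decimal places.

α = 0.46

Remaining items: I1, I2, I3, I4, I6, I7 (k = 6).
Σσᵢ² = 1.85 + 1.77 + 0.53 + 1.28 + 2.59 + 1.90 = 9.92
Var(T) = 9.92 + 2 × 3.05 = 16.02
α (item deleted) = (6/5)·(1 − 9.92/16.02) = 0.46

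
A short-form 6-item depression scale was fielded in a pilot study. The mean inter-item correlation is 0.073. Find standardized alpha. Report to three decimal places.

Standardized α = k·r̄ / (1 + (k−1)·r̄) = 6 × 0.073 / (1 + 5 × 0.073)
  = 0.4380 / 1.3650 = 0.321

standardized alpha = 0.321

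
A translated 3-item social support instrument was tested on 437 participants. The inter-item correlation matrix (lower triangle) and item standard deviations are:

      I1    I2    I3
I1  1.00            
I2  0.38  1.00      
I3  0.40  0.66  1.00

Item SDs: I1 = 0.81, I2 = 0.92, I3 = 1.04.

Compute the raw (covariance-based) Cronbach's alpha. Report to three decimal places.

Σσ²ᵢ = 0.81² + 0.92² + 1.04² = 2.5841
Covariances σ_ij = r_ij · s_i · s_j:
  σ(I1,I2) = 0.38 × 0.81 × 0.92 = 0.2832
  σ(I1,I3) = 0.40 × 0.81 × 1.04 = 0.3370
  σ(I2,I3) = 0.66 × 0.92 × 1.04 = 0.6315
σ²_T = Σσ²ᵢ + 2·Σσ_ij = 2.5841 + 2 × 1.2517 = 5.0875
α = (3/2)·(1 − 2.5841/5.0875) = 0.738

Cronbach's alpha = 0.738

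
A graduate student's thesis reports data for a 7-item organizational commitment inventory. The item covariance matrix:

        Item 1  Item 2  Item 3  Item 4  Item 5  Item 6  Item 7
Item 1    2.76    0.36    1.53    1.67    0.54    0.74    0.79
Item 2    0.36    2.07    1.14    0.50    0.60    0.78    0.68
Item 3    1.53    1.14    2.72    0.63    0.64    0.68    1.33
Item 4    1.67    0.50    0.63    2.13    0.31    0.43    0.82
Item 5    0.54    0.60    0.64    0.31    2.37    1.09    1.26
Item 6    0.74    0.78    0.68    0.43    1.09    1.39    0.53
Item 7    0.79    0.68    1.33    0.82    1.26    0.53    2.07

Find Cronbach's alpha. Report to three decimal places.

ΣVar(i) = 2.76 + 2.07 + 2.72 + 2.13 + 2.37 + 1.39 + 2.07 = 15.51
Sum of the distinct covariances = 17.05
total variance = 15.51 + 2 × 17.05 = 49.61
α = (k/(k−1))·(1 − ΣVar(i)/total variance) = (7/6)·(1 − 15.51/49.61) = 0.802

α = 0.802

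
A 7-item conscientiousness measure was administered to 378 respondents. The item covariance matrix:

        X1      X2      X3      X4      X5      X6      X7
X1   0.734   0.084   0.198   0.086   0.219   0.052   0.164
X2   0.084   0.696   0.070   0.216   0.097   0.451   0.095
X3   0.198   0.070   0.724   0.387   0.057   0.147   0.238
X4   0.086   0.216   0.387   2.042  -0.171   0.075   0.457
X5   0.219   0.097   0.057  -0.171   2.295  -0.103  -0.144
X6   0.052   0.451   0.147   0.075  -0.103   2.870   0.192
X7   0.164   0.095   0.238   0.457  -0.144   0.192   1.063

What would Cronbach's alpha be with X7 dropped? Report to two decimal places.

Remaining items: X1, X2, X3, X4, X5, X6 (k = 6).
Σσᵢ² = 0.734 + 0.696 + 0.724 + 2.042 + 2.295 + 2.870 = 9.361
total variance = 9.361 + 2 × 1.865 = 13.091
α (item deleted) = (6/5)·(1 − 9.361/13.091) = 0.34

Cronbach's alpha = 0.34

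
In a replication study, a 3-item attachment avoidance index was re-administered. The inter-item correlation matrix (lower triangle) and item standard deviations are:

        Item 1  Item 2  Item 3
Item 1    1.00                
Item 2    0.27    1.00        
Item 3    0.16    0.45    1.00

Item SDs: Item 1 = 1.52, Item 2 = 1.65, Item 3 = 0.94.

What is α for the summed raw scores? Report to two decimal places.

α = 0.53

Σσ²ᵢ = 1.52² + 1.65² + 0.94² = 5.9165
Covariances σ_ij = r_ij · s_i · s_j:
  σ(Item 1,Item 2) = 0.27 × 1.52 × 1.65 = 0.6772
  σ(Item 1,Item 3) = 0.16 × 1.52 × 0.94 = 0.2286
  σ(Item 2,Item 3) = 0.45 × 1.65 × 0.94 = 0.6979
σ²_T = Σσ²ᵢ + 2·Σσ_ij = 5.9165 + 2 × 1.6037 = 9.1239
α = (3/2)·(1 − 5.9165/9.1239) = 0.53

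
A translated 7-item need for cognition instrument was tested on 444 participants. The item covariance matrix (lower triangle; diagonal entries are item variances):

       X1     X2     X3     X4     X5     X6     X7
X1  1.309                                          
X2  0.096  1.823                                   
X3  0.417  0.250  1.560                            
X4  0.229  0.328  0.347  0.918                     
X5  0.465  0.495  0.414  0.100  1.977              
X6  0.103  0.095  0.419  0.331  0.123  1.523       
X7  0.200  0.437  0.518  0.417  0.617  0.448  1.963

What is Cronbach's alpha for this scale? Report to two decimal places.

sum of item variances = 1.309 + 1.823 + 1.560 + 0.918 + 1.977 + 1.523 + 1.963 = 11.073
Sum of off-diagonal covariances = 6.849
σ²_total = 11.073 + 2 × 6.849 = 24.771
α = (k/(k−1))·(1 − sum of item variances/σ²_total) = (7/6)·(1 − 11.073/24.771) = 0.65

Cronbach's alpha = 0.65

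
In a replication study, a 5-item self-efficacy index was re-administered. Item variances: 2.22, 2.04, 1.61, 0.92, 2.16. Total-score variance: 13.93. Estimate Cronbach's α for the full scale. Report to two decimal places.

α = 0.45

sum of item variances = 2.22 + 2.04 + 1.61 + 0.92 + 2.16 = 8.95
α = (k/(k−1))·(1 − sum of item variances/Var(T)) = (5/4)·(1 − 8.95/13.93) = 0.45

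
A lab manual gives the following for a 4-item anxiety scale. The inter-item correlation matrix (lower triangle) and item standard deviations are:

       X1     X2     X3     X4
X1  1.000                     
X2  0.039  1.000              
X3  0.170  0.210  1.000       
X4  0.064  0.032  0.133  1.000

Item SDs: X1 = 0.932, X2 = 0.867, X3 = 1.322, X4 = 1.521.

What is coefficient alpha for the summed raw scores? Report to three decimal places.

coefficient alpha = 0.316

Σσ²ᵢ = 0.932² + 0.867² + 1.322² + 1.521² = 5.6814
Covariances σ_ij = r_ij · s_i · s_j:
  σ(X1,X2) = 0.039 × 0.932 × 0.867 = 0.0315
  σ(X1,X3) = 0.170 × 0.932 × 1.322 = 0.2095
  σ(X1,X4) = 0.064 × 0.932 × 1.521 = 0.0907
  σ(X2,X3) = 0.210 × 0.867 × 1.322 = 0.2407
  σ(X2,X4) = 0.032 × 0.867 × 1.521 = 0.0422
  σ(X3,X4) = 0.133 × 1.322 × 1.521 = 0.2674
σ²_T = Σσ²ᵢ + 2·Σσ_ij = 5.6814 + 2 × 0.8820 = 7.4454
α = (4/3)·(1 − 5.6814/7.4454) = 0.316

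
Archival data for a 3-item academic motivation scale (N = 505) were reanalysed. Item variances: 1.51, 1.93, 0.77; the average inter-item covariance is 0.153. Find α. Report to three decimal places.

Σσᵢ² = 1.51 + 1.93 + 0.77 = 4.21
Sum of the 3 distinct covariances = 3 × 0.153 = 0.459
σ²_T = Σσᵢ² + 2·Σcov = 4.21 + 2 × 0.459 = 5.128
α = (3/2)·(1 − 4.21/5.128) = 0.269

α = 0.269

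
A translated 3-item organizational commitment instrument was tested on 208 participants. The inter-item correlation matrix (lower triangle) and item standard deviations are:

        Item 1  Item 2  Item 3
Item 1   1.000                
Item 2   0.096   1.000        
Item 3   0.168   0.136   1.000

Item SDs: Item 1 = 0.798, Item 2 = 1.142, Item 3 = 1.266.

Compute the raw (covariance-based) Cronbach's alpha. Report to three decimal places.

Σσ²ᵢ = 0.798² + 1.142² + 1.266² = 3.5437
Covariances σ_ij = r_ij · s_i · s_j:
  σ(Item 1,Item 2) = 0.096 × 0.798 × 1.142 = 0.0875
  σ(Item 1,Item 3) = 0.168 × 0.798 × 1.266 = 0.1697
  σ(Item 2,Item 3) = 0.136 × 1.142 × 1.266 = 0.1966
σ²_T = Σσ²ᵢ + 2·Σσ_ij = 3.5437 + 2 × 0.4538 = 4.4513
α = (3/2)·(1 − 3.5437/4.4513) = 0.306

Cronbach's alpha = 0.306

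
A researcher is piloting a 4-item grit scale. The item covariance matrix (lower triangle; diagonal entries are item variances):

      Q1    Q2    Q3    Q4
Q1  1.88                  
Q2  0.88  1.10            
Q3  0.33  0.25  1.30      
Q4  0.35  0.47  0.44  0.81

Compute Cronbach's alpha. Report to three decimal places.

Σσ²ᵢ = 1.88 + 1.10 + 1.30 + 0.81 = 5.09
Sum of the distinct covariances = 2.72
total variance = 5.09 + 2 × 2.72 = 10.53
α = (k/(k−1))·(1 − Σσ²ᵢ/total variance) = (4/3)·(1 − 5.09/10.53) = 0.689

α = 0.689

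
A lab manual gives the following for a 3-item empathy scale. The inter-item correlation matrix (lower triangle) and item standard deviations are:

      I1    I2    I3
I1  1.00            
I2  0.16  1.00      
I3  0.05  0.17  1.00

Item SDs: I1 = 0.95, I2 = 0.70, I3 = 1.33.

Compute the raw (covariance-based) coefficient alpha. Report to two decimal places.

Σσ²ᵢ = 0.95² + 0.70² + 1.33² = 3.1614
Covariances σ_ij = r_ij · s_i · s_j:
  σ(I1,I2) = 0.16 × 0.95 × 0.70 = 0.1064
  σ(I1,I3) = 0.05 × 0.95 × 1.33 = 0.0632
  σ(I2,I3) = 0.17 × 0.70 × 1.33 = 0.1583
σ²_T = Σσ²ᵢ + 2·Σσ_ij = 3.1614 + 2 × 0.3279 = 3.8172
α = (3/2)·(1 − 3.1614/3.8172) = 0.26

coefficient alpha = 0.26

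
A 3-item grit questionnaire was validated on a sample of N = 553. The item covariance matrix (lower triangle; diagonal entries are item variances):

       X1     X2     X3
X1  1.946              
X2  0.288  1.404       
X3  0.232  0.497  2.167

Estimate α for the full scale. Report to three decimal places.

α = 0.404

Σσᵢ² = 1.946 + 1.404 + 2.167 = 5.517
Σ_{i<j} σ_ij = 1.017
total variance = 5.517 + 2 × 1.017 = 7.551
α = (k/(k−1))·(1 − Σσᵢ²/total variance) = (3/2)·(1 − 5.517/7.551) = 0.404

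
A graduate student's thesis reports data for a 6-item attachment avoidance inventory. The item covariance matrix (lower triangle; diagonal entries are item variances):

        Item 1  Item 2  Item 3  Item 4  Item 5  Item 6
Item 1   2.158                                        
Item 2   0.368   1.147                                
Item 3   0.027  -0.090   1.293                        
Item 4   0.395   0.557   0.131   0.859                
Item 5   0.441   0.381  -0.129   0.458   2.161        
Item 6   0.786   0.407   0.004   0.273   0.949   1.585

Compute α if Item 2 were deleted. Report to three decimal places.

Remaining items: Item 1, Item 3, Item 4, Item 5, Item 6 (k = 5).
Σσ²ᵢ = 2.158 + 1.293 + 0.859 + 2.161 + 1.585 = 8.056
σ²_total = 8.056 + 2 × 3.335 = 14.726
α (item deleted) = (5/4)·(1 − 8.056/14.726) = 0.566

α = 0.566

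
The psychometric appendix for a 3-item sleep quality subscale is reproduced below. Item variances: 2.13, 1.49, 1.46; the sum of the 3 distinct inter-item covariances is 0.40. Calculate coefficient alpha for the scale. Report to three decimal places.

sum of item variances = 2.13 + 1.49 + 1.46 = 5.08
Sum of distinct covariances = 0.40
Var(T) = sum of item variances + 2·Σcov = 5.08 + 2 × 0.40 = 5.88
α = (3/2)·(1 − 5.08/5.88) = 0.204

coefficient alpha = 0.204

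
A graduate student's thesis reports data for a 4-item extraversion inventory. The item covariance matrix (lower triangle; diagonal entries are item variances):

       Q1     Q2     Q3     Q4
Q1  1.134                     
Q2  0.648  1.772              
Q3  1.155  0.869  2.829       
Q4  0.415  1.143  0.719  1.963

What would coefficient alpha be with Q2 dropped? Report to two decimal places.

coefficient alpha = 0.65

Remaining items: Q1, Q3, Q4 (k = 3).
sum of item variances = 1.134 + 2.829 + 1.963 = 5.926
σ²_total = 5.926 + 2 × 2.289 = 10.504
α (item deleted) = (3/2)·(1 − 5.926/10.504) = 0.65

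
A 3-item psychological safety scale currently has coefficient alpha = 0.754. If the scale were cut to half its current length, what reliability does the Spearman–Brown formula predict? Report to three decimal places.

predicted reliability = 0.605

Length factor m = 1/2
α' = m·α / (1 − (1−m)·α)
   = 1/2 × 0.754 / (1 − (1 − 1/2) × 0.754)
   = 0.3770 / 0.6230 = 0.605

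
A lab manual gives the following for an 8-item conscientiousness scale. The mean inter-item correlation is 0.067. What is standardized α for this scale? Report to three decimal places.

standardized α = 0.365

Standardized α = k·r̄ / (1 + (k−1)·r̄) = 8 × 0.067 / (1 + 7 × 0.067)
  = 0.5360 / 1.4690 = 0.365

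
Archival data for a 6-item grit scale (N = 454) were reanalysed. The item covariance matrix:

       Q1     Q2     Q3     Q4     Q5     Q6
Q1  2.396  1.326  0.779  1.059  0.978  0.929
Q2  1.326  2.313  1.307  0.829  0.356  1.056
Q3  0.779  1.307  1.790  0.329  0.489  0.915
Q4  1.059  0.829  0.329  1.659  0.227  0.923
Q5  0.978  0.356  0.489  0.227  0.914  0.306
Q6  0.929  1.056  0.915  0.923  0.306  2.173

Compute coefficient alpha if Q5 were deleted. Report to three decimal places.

Remaining items: Q1, Q2, Q3, Q4, Q6 (k = 5).
sum of item variances = 2.396 + 2.313 + 1.790 + 1.659 + 2.173 = 10.331
σ²_T = 10.331 + 2 × 9.452 = 29.235
α (item deleted) = (5/4)·(1 − 10.331/29.235) = 0.808

coefficient alpha = 0.808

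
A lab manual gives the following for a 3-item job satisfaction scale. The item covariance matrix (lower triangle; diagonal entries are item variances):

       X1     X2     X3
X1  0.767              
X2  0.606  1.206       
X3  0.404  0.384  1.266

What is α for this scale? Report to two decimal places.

Σσ²ᵢ = 0.767 + 1.206 + 1.266 = 3.239
Sum of the distinct covariances = 1.394
σ²_T = 3.239 + 2 × 1.394 = 6.027
α = (k/(k−1))·(1 − Σσ²ᵢ/σ²_T) = (3/2)·(1 − 3.239/6.027) = 0.69

α = 0.69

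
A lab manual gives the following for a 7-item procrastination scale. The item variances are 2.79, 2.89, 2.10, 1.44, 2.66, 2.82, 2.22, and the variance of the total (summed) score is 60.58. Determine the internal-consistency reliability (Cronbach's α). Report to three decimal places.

Σσᵢ² = 2.79 + 2.89 + 2.10 + 1.44 + 2.66 + 2.82 + 2.22 = 16.92
α = (k/(k−1))·(1 − Σσᵢ²/Var(T)) = (7/6)·(1 − 16.92/60.58) = 0.841

Cronbach's α = 0.841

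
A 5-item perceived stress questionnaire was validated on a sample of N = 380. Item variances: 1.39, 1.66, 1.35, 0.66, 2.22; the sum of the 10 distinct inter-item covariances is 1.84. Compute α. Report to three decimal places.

α = 0.420

Σσ²ᵢ = 1.39 + 1.66 + 1.35 + 0.66 + 2.22 = 7.28
Sum of distinct covariances = 1.84
total variance = Σσ²ᵢ + 2·Σcov = 7.28 + 2 × 1.84 = 10.96
α = (5/4)·(1 − 7.28/10.96) = 0.420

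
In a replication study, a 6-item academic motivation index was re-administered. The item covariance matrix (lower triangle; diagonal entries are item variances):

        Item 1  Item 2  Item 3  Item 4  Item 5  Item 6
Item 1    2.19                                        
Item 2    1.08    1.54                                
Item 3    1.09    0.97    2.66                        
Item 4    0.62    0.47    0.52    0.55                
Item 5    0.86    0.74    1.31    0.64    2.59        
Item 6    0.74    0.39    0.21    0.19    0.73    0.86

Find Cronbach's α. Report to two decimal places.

α = 0.80

ΣVar(i) = 2.19 + 1.54 + 2.66 + 0.55 + 2.59 + 0.86 = 10.39
Sum of off-diagonal covariances = 10.56
total variance = 10.39 + 2 × 10.56 = 31.51
α = (k/(k−1))·(1 − ΣVar(i)/total variance) = (6/5)·(1 − 10.39/31.51) = 0.80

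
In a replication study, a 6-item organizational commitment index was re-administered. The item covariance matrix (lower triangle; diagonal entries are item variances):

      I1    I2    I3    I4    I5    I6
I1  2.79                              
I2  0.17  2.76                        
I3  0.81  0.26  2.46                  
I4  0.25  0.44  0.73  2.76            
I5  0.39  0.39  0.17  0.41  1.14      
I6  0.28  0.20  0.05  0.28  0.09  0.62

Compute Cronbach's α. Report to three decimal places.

sum of item variances = 2.79 + 2.76 + 2.46 + 2.76 + 1.14 + 0.62 = 12.53
Σ_{i<j} σ_ij = 4.92
Var(T) = 12.53 + 2 × 4.92 = 22.37
α = (k/(k−1))·(1 − sum of item variances/Var(T)) = (6/5)·(1 − 12.53/22.37) = 0.528

α = 0.528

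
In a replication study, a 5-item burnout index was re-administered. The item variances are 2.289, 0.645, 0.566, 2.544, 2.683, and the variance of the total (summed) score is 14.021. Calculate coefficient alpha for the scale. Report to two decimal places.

Σσᵢ² = 2.289 + 0.645 + 0.566 + 2.544 + 2.683 = 8.727
α = (k/(k−1))·(1 − Σσᵢ²/total variance) = (5/4)·(1 − 8.727/14.021) = 0.47

α = 0.47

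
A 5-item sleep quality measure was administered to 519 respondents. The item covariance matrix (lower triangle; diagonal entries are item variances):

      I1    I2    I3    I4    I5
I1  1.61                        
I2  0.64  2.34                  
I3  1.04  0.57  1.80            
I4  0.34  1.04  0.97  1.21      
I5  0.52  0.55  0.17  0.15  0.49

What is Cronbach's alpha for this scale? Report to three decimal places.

ΣVar(i) = 1.61 + 2.34 + 1.80 + 1.21 + 0.49 = 7.45
Sum of off-diagonal covariances = 5.99
σ²_T = 7.45 + 2 × 5.99 = 19.43
α = (k/(k−1))·(1 − ΣVar(i)/σ²_T) = (5/4)·(1 − 7.45/19.43) = 0.771

Cronbach's alpha = 0.771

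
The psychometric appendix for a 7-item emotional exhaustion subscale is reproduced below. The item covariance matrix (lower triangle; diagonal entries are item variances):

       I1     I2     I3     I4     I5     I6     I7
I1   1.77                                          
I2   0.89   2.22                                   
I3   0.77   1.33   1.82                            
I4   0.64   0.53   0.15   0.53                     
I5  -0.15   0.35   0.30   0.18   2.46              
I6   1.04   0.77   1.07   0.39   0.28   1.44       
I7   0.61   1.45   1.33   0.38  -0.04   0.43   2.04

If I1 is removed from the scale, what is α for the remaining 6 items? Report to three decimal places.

α = 0.755

Remaining items: I2, I3, I4, I5, I6, I7 (k = 6).
Σσ²ᵢ = 2.22 + 1.82 + 0.53 + 2.46 + 1.44 + 2.04 = 10.51
σ²_total = 10.51 + 2 × 8.90 = 28.31
α (item deleted) = (6/5)·(1 − 10.51/28.31) = 0.755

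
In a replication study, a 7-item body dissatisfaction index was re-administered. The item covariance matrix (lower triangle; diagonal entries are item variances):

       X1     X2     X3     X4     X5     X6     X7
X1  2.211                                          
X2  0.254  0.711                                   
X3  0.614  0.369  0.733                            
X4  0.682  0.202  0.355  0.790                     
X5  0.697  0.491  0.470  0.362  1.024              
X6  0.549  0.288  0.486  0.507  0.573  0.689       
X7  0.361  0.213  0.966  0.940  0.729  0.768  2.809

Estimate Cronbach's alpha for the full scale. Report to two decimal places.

Cronbach's alpha = 0.83

ΣVar(i) = 2.211 + 0.711 + 0.733 + 0.790 + 1.024 + 0.689 + 2.809 = 8.967
Σ_{i<j} σ_ij = 10.876
σ²_T = 8.967 + 2 × 10.876 = 30.719
α = (k/(k−1))·(1 − ΣVar(i)/σ²_T) = (7/6)·(1 − 8.967/30.719) = 0.83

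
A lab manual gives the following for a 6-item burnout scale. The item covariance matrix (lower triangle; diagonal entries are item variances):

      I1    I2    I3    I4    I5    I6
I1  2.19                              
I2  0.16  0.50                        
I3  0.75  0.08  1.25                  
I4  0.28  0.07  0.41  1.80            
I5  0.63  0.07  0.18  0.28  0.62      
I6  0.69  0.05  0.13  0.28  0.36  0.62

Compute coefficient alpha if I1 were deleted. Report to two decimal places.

Remaining items: I2, I3, I4, I5, I6 (k = 5).
ΣVar(i) = 0.50 + 1.25 + 1.80 + 0.62 + 0.62 = 4.79
total variance = 4.79 + 2 × 1.91 = 8.61
α (item deleted) = (5/4)·(1 − 4.79/8.61) = 0.55

α = 0.55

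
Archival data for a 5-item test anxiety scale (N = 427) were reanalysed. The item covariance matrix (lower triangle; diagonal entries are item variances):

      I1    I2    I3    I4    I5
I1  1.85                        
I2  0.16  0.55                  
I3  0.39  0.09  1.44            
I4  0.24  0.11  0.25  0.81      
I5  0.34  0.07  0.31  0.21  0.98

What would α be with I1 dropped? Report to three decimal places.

α = 0.473

Remaining items: I2, I3, I4, I5 (k = 4).
sum of item variances = 0.55 + 1.44 + 0.81 + 0.98 = 3.78
σ²_total = 3.78 + 2 × 1.04 = 5.86
α (item deleted) = (4/3)·(1 − 3.78/5.86) = 0.473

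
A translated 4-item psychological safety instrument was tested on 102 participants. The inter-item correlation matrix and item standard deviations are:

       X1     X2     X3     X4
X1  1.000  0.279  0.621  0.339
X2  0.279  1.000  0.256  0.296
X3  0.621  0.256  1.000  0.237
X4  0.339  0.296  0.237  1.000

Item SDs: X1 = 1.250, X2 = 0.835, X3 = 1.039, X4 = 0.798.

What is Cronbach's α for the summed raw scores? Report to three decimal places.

Σσ²ᵢ = 1.250² + 0.835² + 1.039² + 0.798² = 3.9760
Covariances σ_ij = r_ij · s_i · s_j:
  σ(X1,X2) = 0.279 × 1.250 × 0.835 = 0.2912
  σ(X1,X3) = 0.621 × 1.250 × 1.039 = 0.8065
  σ(X1,X4) = 0.339 × 1.250 × 0.798 = 0.3382
  σ(X2,X3) = 0.256 × 0.835 × 1.039 = 0.2221
  σ(X2,X4) = 0.296 × 0.835 × 0.798 = 0.1972
  σ(X3,X4) = 0.237 × 1.039 × 0.798 = 0.1965
σ²_T = Σσ²ᵢ + 2·Σσ_ij = 3.9760 + 2 × 2.0517 = 8.0794
α = (4/3)·(1 − 3.9760/8.0794) = 0.677

α = 0.677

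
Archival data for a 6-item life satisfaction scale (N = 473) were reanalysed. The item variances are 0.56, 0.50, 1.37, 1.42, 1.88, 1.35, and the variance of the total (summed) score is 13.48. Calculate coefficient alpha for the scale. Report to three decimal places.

Σσ²ᵢ = 0.56 + 0.50 + 1.37 + 1.42 + 1.88 + 1.35 = 7.08
α = (k/(k−1))·(1 − Σσ²ᵢ/Var(T)) = (6/5)·(1 − 7.08/13.48) = 0.570

α = 0.570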